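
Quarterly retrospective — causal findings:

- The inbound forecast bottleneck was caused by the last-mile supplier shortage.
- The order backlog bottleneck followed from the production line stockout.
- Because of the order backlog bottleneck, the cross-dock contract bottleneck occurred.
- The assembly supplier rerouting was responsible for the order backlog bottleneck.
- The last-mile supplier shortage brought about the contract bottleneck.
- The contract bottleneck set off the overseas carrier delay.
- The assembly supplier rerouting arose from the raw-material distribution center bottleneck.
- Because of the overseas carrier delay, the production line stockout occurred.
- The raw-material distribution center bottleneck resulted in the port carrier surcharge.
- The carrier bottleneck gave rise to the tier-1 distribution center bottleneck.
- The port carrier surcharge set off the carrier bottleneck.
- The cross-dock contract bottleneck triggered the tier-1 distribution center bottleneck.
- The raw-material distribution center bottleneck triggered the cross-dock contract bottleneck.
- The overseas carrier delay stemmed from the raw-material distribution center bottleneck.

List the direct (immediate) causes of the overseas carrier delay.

Upstream contributors include the last-mile supplier shortage, but only the contract bottleneck, the raw-material distribution center bottleneck feed directly into the overseas carrier delay.

the contract bottleneck, the raw-material distribution center bottleneck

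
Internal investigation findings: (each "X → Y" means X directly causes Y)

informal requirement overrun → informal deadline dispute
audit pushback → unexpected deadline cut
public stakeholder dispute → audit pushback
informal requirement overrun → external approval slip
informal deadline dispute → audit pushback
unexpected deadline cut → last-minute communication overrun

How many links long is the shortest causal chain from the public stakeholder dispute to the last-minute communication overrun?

3

Shortest chain: the public stakeholder dispute → the audit pushback → the unexpected deadline cut → the last-minute communication overrun.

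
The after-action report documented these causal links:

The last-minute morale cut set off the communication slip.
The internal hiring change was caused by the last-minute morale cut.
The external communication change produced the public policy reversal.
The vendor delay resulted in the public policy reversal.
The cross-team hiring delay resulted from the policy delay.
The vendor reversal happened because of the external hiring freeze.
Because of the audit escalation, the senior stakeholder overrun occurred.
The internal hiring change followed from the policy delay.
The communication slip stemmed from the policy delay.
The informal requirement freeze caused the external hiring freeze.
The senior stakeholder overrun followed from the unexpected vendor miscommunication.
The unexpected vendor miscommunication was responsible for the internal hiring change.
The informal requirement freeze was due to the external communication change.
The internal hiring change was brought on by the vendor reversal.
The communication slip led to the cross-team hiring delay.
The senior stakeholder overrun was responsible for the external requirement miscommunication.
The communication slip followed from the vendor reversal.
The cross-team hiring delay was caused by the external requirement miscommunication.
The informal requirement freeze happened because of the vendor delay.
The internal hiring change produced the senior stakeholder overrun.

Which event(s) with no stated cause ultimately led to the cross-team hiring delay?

the audit escalation, the external communication change, the last-minute morale cut, the policy delay, the unexpected vendor miscommunication, the vendor delay

Tracing upstream from the cross-team hiring delay: the cross-team hiring delay ← the communication slip ← the vendor reversal ← the external hiring freeze ← the informal requirement freeze ← the external communication change.
A separate upstream branch: the cross-team hiring delay ← the communication slip ← the vendor reversal ← the external hiring freeze ← the informal requirement freeze ← the vendor delay.
A separate upstream branch: the cross-team hiring delay ← the communication slip ← the last-minute morale cut.
A separate upstream branch: the cross-team hiring delay ← the external requirement miscommunication ← the senior stakeholder overrun ← the audit escalation.
A separate upstream branch: the cross-team hiring delay ← the external requirement miscommunication ← the senior stakeholder overrun ← the unexpected vendor miscommunication.
A separate upstream branch: the cross-team hiring delay ← the policy delay.
Each of those chain origins has no stated cause.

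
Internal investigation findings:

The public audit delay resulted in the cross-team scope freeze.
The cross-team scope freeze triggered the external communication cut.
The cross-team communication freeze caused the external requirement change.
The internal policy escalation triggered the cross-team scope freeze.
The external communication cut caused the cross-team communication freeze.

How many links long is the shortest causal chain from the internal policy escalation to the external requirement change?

Shortest chain: the internal policy escalation → the cross-team scope freeze → the external communication cut → the cross-team communication freeze → the external requirement change.

4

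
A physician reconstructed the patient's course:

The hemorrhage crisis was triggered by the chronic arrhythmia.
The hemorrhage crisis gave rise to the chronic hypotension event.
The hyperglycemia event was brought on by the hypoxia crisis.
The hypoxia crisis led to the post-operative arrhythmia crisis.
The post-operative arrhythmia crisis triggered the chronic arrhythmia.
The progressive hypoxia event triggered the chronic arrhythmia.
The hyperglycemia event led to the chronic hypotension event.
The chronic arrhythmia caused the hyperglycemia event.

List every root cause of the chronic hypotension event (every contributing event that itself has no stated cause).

the hypoxia crisis, the progressive hypoxia event

Tracing upstream from the chronic hypotension event: the chronic hypotension event ← the hyperglycemia event ← the hypoxia crisis.
A separate upstream branch: the chronic hypotension event ← the hyperglycemia event ← the chronic arrhythmia ← the progressive hypoxia event.
Each of those chain origins has no stated cause.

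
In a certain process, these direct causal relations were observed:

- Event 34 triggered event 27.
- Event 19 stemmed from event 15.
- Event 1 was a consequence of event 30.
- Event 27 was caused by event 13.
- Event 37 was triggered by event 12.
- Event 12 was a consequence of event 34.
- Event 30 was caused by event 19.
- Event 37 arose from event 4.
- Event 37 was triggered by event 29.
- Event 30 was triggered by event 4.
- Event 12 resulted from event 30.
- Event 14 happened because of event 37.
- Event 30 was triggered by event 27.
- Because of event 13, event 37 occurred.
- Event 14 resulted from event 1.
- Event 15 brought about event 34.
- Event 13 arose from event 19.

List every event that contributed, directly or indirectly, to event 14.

event 1, event 12, event 13, event 15, event 19, event 27, event 29, event 30, event 34, event 37, event 4

Immediate causes of event 14: event 1, event 37.
Further upstream: event 15, event 19, event 34, event 13, event 27, event 29, event 4, event 30, event 12.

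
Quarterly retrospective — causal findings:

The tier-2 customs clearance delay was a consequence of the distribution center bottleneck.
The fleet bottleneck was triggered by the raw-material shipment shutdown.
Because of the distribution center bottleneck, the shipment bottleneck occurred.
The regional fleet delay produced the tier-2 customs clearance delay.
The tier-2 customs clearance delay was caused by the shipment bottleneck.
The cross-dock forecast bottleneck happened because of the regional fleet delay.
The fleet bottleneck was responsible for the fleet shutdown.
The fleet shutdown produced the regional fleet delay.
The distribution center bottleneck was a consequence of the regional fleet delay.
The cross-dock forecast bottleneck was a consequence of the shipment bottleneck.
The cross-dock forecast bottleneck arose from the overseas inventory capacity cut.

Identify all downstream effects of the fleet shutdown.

the cross-dock forecast bottleneck, the distribution center bottleneck, the regional fleet delay, the shipment bottleneck, the tier-2 customs clearance delay

Direct effects: the regional fleet delay.
2 steps out: the distribution center bottleneck, the tier-2 customs clearance delay, the cross-dock forecast bottleneck.
3 steps out: the shipment bottleneck.
Not reachable from it: the raw-material shipment shutdown, the fleet bottleneck, the overseas inventory capacity cut.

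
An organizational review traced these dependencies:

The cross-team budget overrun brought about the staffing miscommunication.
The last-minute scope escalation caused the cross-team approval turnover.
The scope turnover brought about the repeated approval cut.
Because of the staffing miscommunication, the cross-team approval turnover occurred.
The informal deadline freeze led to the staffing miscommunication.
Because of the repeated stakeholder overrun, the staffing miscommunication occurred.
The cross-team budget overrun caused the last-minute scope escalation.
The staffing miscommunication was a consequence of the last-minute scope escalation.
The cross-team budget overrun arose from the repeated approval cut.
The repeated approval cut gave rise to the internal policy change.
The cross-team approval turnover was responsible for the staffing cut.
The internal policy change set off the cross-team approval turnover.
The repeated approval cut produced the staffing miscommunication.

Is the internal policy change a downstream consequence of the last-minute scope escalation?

The last-minute scope escalation leads to the staffing miscommunication, the cross-team approval turnover, the staffing cut; the internal policy change is not among them.

No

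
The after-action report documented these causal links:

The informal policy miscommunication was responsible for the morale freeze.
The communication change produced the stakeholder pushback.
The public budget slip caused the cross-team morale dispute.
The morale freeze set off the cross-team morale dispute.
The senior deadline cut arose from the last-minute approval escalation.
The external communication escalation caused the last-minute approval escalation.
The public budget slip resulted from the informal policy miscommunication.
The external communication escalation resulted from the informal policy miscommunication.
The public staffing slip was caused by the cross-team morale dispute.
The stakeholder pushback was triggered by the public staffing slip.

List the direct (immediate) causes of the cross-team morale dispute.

Upstream contributors include the informal policy miscommunication, but only the morale freeze, the public budget slip feed directly into the cross-team morale dispute.

the morale freeze, the public budget slip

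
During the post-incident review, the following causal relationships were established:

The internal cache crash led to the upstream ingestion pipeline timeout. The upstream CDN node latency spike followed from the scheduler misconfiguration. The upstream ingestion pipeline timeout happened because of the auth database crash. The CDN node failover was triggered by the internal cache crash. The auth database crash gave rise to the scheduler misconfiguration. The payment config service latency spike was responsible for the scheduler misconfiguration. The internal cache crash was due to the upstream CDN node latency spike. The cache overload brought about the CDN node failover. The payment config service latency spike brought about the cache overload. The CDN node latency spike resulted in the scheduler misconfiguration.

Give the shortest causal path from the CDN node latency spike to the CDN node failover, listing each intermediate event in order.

the CDN node latency spike → the scheduler misconfiguration → the upstream CDN node latency spike → the internal cache crash → the CDN node failover

the CDN node latency spike → the scheduler misconfiguration
the scheduler misconfiguration → the upstream CDN node latency spike
the upstream CDN node latency spike → the internal cache crash
the internal cache crash → the CDN node failover
Length: 4 steps.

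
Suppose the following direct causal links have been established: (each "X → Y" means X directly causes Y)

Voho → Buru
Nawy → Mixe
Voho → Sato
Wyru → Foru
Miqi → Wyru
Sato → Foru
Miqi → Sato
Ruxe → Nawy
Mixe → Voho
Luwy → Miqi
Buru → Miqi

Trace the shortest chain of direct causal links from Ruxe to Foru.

Ruxe → Nawy
Nawy → Mixe
Mixe → Voho
Voho → Sato
Sato → Foru
Length: 5 steps.

Ruxe → Nawy → Mixe → Voho → Sato → Foru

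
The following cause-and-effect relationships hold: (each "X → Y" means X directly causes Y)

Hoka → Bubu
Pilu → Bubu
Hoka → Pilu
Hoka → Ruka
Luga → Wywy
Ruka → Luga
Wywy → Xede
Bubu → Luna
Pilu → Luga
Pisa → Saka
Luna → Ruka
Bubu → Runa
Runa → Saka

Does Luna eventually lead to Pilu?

Luna leads to Ruka, Luga, Wywy, Xede; Pilu is not among them.

No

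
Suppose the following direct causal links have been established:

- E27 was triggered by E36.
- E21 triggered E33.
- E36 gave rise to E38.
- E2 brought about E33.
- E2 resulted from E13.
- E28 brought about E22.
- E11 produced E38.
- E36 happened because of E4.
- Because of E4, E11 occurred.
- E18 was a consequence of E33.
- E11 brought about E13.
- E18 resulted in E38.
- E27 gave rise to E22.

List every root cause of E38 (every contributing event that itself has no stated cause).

E21, E4

Tracing upstream from E38: E38 ← E18 ← E33 ← E21.
A separate upstream branch: E38 ← E11 ← E4.
Each of those chain origins has no stated cause.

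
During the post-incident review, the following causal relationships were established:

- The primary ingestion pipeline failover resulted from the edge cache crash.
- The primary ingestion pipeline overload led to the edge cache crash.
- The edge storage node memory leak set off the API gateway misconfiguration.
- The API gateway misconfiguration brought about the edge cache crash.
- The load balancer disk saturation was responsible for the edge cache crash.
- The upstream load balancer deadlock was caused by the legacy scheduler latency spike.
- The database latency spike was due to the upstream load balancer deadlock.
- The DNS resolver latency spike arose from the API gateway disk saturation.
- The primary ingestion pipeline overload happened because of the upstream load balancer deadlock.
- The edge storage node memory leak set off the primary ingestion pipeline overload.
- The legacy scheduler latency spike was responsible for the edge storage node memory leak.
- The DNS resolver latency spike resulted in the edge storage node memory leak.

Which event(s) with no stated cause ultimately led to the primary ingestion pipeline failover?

Tracing upstream from the primary ingestion pipeline failover: the primary ingestion pipeline failover ← the edge cache crash ← the primary ingestion pipeline overload ← the upstream load balancer deadlock ← the legacy scheduler latency spike.
A separate upstream branch: the primary ingestion pipeline failover ← the edge cache crash ← the primary ingestion pipeline overload ← the edge storage node memory leak ← the DNS resolver latency spike ← the API gateway disk saturation.
A separate upstream branch: the primary ingestion pipeline failover ← the edge cache crash ← the load balancer disk saturation.
Each of those chain origins has no stated cause.

the API gateway disk saturation, the legacy scheduler latency spike, the load balancer disk saturation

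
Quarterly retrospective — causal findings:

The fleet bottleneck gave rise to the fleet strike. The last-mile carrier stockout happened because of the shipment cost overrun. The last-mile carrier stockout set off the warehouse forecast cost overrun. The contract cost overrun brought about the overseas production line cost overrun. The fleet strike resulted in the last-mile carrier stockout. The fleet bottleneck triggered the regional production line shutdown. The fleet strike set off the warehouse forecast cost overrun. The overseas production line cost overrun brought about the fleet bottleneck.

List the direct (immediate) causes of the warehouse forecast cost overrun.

the fleet strike, the last-mile carrier stockout

Upstream contributors include the contract cost overrun, the overseas production line cost overrun, the fleet bottleneck, the shipment cost overrun, but only the fleet strike, the last-mile carrier stockout feed directly into the warehouse forecast cost overrun.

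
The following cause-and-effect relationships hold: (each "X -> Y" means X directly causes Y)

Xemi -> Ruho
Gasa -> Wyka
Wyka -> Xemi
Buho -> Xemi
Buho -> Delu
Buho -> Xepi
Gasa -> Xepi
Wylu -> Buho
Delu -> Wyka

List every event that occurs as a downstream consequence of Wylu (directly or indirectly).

Direct effects: Buho.
2 steps out: Xepi, Delu, Xemi.
3 steps out: Wyka, Ruho.
Not reachable from it: Gasa.

Buho, Delu, Ruho, Wyka, Xemi, Xepi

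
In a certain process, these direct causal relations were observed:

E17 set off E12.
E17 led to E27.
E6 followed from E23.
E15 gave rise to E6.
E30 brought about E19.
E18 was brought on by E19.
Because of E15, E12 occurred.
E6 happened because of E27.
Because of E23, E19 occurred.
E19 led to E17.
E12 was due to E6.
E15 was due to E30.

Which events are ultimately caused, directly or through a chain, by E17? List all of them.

Direct effects: E27, E12.
2 steps out: E6.
Not reachable from it: E23, E30, E19, E15, E18.

E12, E27, E6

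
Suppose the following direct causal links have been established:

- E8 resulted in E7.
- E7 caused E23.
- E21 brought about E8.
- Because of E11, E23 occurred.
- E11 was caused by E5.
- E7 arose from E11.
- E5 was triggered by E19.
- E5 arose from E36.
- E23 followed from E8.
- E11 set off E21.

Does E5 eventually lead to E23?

Yes

There is a causal chain: E5 → E11 → E23.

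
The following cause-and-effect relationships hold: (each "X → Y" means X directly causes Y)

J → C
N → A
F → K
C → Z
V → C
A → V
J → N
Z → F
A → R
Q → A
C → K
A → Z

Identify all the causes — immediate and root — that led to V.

A, J, N, Q

Immediate cause of V: A.
Further upstream: J, N, Q.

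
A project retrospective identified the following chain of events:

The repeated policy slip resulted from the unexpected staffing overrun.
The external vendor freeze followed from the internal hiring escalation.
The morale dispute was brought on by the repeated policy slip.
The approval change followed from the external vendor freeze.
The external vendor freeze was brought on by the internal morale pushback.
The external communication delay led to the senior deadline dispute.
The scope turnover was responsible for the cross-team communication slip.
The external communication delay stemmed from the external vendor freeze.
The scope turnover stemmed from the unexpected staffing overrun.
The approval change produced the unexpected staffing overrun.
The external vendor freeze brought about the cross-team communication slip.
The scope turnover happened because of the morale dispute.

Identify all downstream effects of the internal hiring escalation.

Direct effects: the external vendor freeze.
2 steps out: the approval change, the external communication delay, the cross-team communication slip.
3 steps out: the unexpected staffing overrun, the senior deadline dispute.
4 steps out: the repeated policy slip, the scope turnover.
5 steps out: the morale dispute.
Not reachable from it: the internal morale pushback.

the approval change, the cross-team communication slip, the external communication delay, the external vendor freeze, the morale dispute, the repeated policy slip, the scope turnover, the senior deadline dispute, the unexpected staffing overrun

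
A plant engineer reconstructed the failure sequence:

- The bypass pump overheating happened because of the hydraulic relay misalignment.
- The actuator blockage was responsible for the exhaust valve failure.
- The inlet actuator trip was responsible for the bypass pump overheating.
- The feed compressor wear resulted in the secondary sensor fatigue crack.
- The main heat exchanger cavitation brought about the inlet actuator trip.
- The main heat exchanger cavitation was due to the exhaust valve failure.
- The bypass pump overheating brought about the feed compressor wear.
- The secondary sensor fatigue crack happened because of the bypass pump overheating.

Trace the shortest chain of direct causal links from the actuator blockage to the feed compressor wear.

the actuator blockage → the exhaust valve failure
the exhaust valve failure → the main heat exchanger cavitation
the main heat exchanger cavitation → the inlet actuator trip
the inlet actuator trip → the bypass pump overheating
the bypass pump overheating → the feed compressor wear
Length: 5 steps.

the actuator blockage → the exhaust valve failure → the main heat exchanger cavitation → the inlet actuator trip → the bypass pump overheating → the feed compressor wear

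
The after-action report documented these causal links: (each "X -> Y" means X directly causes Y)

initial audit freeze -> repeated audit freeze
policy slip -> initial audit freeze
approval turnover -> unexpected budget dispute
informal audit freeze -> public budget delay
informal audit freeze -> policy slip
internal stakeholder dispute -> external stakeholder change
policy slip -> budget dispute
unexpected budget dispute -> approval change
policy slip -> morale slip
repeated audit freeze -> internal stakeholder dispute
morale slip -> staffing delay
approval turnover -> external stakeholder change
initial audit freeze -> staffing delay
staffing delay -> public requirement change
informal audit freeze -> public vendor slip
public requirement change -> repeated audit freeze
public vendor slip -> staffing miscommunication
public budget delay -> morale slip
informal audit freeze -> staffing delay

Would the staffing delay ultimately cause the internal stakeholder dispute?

There is a causal chain: the staffing delay → the public requirement change → the repeated audit freeze → the internal stakeholder dispute.

Yes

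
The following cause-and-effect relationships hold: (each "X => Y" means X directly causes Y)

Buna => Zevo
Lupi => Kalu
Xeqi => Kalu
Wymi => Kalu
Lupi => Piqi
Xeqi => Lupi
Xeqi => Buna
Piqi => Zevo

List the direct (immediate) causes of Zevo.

Upstream contributors include Xeqi, Lupi, but only Buna, Piqi feed directly into Zevo.

Buna, Piqi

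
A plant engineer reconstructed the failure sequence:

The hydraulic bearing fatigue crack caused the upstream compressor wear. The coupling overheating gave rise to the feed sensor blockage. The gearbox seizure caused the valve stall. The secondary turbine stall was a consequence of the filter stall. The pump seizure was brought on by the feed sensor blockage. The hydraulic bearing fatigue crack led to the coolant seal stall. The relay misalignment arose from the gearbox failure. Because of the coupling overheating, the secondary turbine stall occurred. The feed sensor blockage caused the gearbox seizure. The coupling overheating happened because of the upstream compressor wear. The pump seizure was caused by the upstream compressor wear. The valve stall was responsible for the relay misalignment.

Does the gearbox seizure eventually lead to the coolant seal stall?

No

The gearbox seizure leads to the valve stall, the relay misalignment; the coolant seal stall is not among them.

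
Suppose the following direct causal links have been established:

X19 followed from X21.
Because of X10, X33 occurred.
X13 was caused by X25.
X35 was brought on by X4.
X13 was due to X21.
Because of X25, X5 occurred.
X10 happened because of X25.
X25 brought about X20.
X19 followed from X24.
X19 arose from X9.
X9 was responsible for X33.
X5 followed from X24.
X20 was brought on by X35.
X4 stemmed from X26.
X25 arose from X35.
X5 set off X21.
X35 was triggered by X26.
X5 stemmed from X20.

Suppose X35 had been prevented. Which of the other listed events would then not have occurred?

X10, X20, X25

Downstream of X35: X25, X10, X20, X33, X5, X21, X19, X13.
Of those, still caused via another path: X33, X5, X21, X19, X13.
The remainder have no surviving cause.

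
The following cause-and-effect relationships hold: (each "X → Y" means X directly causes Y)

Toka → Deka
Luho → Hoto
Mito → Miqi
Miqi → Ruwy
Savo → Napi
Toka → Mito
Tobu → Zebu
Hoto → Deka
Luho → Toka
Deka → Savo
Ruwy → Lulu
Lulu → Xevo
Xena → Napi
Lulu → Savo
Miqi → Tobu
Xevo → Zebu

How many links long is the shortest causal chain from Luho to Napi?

4

Shortest chain: Luho → Hoto → Deka → Savo → Napi.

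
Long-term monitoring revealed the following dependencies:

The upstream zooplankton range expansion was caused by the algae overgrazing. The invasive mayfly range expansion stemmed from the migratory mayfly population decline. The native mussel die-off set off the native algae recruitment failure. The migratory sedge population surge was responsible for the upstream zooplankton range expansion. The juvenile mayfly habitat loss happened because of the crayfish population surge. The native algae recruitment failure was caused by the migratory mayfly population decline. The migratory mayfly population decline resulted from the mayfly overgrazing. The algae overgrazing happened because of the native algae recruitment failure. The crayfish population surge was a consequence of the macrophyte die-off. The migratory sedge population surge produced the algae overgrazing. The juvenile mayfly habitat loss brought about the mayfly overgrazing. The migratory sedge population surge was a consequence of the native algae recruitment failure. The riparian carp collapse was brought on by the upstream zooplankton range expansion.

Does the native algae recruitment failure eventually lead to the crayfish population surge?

The native algae recruitment failure leads to the migratory sedge population surge, the algae overgrazing, the upstream zooplankton range expansion, the riparian carp collapse; the crayfish population surge is not among them.

No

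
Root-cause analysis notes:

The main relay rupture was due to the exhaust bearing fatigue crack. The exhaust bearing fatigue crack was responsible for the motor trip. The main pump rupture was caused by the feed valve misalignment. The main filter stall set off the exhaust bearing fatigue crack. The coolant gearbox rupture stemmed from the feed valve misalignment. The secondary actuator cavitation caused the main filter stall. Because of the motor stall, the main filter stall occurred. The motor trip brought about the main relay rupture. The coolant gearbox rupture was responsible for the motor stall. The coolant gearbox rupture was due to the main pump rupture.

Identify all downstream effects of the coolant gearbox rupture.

Direct effects: the motor stall.
2 steps out: the main filter stall.
3 steps out: the exhaust bearing fatigue crack.
4 steps out: the motor trip, the main relay rupture.
Not reachable from it: the feed valve misalignment, the main pump rupture, the secondary actuator cavitation.

the exhaust bearing fatigue crack, the main filter stall, the main relay rupture, the motor stall, the motor trip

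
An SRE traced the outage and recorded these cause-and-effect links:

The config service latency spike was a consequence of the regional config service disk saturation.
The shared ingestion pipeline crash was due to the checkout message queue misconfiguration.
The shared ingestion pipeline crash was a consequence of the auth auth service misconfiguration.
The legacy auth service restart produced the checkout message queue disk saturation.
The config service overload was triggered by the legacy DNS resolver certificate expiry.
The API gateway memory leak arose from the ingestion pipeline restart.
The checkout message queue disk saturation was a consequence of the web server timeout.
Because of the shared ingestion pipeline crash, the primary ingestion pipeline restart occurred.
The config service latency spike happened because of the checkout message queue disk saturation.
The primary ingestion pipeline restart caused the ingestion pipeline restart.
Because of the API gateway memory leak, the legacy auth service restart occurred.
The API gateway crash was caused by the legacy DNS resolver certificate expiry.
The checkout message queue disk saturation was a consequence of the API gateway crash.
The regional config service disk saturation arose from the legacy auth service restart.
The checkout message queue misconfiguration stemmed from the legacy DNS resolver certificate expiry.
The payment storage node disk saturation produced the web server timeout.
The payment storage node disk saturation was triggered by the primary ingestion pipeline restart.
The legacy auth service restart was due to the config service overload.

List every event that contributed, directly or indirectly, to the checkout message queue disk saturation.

Immediate causes of the checkout message queue disk saturation: the API gateway crash, the legacy auth service restart, the web server timeout.
Further upstream: the legacy DNS resolver certificate expiry, the checkout message queue misconfiguration, the shared ingestion pipeline crash, the primary ingestion pipeline restart, the payment storage node disk saturation, the ingestion pipeline restart, the API gateway memory leak, the config service overload, the auth auth service misconfiguration.

the API gateway crash, the API gateway memory leak, the auth auth service misconfiguration, the checkout message queue misconfiguration, the config service overload, the ingestion pipeline restart, the legacy DNS resolver certificate expiry, the legacy auth service restart, the payment storage node disk saturation, the primary ingestion pipeline restart, the shared ingestion pipeline crash, the web server timeout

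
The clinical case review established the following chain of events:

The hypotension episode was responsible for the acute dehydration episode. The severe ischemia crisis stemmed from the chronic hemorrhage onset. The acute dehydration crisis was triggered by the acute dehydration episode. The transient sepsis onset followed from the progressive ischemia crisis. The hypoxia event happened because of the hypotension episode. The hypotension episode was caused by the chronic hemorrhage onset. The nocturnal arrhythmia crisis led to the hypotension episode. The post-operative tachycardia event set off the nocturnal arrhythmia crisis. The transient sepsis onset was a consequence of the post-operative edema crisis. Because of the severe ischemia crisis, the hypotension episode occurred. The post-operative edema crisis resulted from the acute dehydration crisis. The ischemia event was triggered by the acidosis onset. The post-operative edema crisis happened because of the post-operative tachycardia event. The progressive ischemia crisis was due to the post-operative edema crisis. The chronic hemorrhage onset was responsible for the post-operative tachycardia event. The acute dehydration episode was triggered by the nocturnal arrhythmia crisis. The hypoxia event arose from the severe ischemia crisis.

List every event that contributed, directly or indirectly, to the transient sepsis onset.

the acute dehydration crisis, the acute dehydration episode, the chronic hemorrhage onset, the hypotension episode, the nocturnal arrhythmia crisis, the post-operative edema crisis, the post-operative tachycardia event, the progressive ischemia crisis, the severe ischemia crisis

Immediate causes of the transient sepsis onset: the post-operative edema crisis, the progressive ischemia crisis.
Further upstream: the chronic hemorrhage onset, the severe ischemia crisis, the post-operative tachycardia event, the nocturnal arrhythmia crisis, the hypotension episode, the acute dehydration episode, the acute dehydration crisis.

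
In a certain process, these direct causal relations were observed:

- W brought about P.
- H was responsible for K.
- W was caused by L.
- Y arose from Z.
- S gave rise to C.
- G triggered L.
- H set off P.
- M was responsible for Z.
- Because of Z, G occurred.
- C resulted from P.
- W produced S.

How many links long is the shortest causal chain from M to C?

6

Shortest chain: M → Z → G → L → W → S → C.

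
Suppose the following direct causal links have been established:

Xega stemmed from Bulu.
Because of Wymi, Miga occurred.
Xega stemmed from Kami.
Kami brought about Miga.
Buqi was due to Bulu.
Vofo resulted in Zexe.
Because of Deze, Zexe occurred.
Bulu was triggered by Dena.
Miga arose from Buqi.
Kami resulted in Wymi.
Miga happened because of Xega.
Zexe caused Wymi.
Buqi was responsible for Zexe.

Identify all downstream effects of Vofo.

Direct effects: Zexe.
2 steps out: Wymi.
3 steps out: Miga.
Not reachable from it: Dena, Bulu, Buqi, Deze, Kami, Xega.

Miga, Wymi, Zexe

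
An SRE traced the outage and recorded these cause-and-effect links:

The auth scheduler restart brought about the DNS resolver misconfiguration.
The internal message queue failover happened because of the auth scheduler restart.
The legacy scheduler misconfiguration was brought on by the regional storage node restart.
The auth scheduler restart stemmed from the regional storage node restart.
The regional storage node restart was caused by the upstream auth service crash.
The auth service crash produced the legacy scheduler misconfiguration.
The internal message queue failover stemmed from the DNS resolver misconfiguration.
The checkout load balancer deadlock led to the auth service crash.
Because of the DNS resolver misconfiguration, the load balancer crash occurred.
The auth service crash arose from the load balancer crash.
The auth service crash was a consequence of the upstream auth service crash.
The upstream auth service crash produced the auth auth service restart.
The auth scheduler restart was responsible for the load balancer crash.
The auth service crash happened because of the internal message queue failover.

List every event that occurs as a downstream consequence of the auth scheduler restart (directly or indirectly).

Direct effects: the DNS resolver misconfiguration, the internal message queue failover, the load balancer crash.
2 steps out: the auth service crash.
3 steps out: the legacy scheduler misconfiguration.
Not reachable from it: the upstream auth service crash, the auth auth service restart, the regional storage node restart, the checkout load balancer deadlock.

the DNS resolver misconfiguration, the auth service crash, the internal message queue failover, the legacy scheduler misconfiguration, the load balancer crash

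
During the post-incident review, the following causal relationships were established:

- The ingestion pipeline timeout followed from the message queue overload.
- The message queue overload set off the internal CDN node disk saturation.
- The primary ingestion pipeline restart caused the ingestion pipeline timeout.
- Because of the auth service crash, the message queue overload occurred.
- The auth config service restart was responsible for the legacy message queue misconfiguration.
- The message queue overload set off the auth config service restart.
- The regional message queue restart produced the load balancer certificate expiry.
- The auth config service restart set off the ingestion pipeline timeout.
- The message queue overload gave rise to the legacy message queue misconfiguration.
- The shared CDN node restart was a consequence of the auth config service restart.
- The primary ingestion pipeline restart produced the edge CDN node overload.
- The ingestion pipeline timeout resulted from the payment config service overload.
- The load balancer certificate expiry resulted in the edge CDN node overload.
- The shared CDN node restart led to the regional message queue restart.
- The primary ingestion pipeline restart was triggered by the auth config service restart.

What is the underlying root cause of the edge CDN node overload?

the auth service crash

Tracing upstream from the edge CDN node overload: the edge CDN node overload ← the primary ingestion pipeline restart ← the auth config service restart ← the message queue overload ← the auth service crash.
The auth service crash has no stated cause, so it is the root.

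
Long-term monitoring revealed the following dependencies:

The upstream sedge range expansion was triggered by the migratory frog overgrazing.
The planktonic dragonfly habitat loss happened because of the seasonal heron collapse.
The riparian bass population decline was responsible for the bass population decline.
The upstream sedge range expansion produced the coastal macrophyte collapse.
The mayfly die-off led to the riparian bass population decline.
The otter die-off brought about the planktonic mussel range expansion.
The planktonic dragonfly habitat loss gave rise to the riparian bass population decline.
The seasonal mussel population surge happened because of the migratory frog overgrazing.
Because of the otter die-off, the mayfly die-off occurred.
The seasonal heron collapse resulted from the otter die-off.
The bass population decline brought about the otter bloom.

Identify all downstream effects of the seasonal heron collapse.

Direct effects: the planktonic dragonfly habitat loss.
2 steps out: the riparian bass population decline.
3 steps out: the bass population decline.
4 steps out: the otter bloom.
Not reachable from it: the migratory frog overgrazing, the otter die-off, the planktonic mussel range expansion, the mayfly die-off, the seasonal mussel population surge, the upstream sedge range expansion, the coastal macrophyte collapse.

the bass population decline, the otter bloom, the planktonic dragonfly habitat loss, the riparian bass population decline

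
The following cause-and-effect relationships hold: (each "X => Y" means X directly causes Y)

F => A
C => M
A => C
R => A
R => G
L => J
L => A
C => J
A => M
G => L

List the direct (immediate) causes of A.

Upstream contributors include G, but only F, L, R feed directly into A.

F, L, R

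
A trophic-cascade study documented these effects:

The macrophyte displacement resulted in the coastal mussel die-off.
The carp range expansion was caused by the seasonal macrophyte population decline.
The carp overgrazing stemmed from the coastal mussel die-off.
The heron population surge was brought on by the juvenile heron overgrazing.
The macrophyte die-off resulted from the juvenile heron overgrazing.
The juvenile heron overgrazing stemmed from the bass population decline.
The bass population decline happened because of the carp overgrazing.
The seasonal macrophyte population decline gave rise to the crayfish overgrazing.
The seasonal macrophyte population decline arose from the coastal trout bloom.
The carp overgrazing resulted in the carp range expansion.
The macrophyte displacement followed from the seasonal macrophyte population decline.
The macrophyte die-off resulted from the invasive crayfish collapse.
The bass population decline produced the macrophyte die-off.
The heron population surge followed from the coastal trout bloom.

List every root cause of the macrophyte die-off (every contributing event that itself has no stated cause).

the coastal trout bloom, the invasive crayfish collapse

Tracing upstream from the macrophyte die-off: the macrophyte die-off ← the bass population decline ← the carp overgrazing ← the coastal mussel die-off ← the macrophyte displacement ← the seasonal macrophyte population decline ← the coastal trout bloom.
A separate upstream branch: the macrophyte die-off ← the invasive crayfish collapse.
Each of those chain origins has no stated cause.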